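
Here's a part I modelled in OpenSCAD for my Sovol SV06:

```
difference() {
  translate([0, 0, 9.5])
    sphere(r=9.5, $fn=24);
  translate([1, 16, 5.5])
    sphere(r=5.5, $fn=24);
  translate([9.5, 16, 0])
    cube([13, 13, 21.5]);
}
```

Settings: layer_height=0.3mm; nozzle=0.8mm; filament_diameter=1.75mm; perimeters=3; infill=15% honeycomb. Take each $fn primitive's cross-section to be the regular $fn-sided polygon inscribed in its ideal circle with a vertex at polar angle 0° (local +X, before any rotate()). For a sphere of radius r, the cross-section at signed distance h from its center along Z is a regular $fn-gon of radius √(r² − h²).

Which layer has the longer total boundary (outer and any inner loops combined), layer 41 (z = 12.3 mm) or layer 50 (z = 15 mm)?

layer 41 (z = 12.3 mm)

Layer 41 (z = 12.3): the r=9.5 sphere slices to a regular 24-gon of circumradius 9.078 (√(r²−h²) with h=2.8 from center) (perimeter = 2·24·9.078·sin(180°/24) = 56.88 mm); the sphere at (1, 16) is absent (|z−center|=6.800 > r=5.5); the cube at (9.5, 16) (footprint 13×13) is included at this height (perimeter 52.00 mm); Subtracting the remaining from the first: starting from the r=9.5 sphere, the 13×13 cube at (9.5, 16) misses the remaining region (no effect) — boundary = 56.88 mm. So its perimeter = 56.88 mm. Layer 50 (z = 15): the r=9.5 sphere slices to a regular 24-gon of circumradius 7.746 (√(r²−h²) with h=5.5 from center) (perimeter = 2·24·7.746·sin(180°/24) = 48.53 mm); the sphere at (1, 16) does not reach this height (|z−center|=9.500 > r=5.5); the cube at (9.5, 16) (footprint 13×13) is included at this height (perimeter 52.00 mm); Subtracting the remaining from the first: starting from the r=9.5 sphere, the 13×13 cube at (9.5, 16) misses the remaining region (no effect) — boundary = 48.53 mm. So its perimeter = 48.53 mm. Layer 41 is larger (56.88 vs 48.53 mm).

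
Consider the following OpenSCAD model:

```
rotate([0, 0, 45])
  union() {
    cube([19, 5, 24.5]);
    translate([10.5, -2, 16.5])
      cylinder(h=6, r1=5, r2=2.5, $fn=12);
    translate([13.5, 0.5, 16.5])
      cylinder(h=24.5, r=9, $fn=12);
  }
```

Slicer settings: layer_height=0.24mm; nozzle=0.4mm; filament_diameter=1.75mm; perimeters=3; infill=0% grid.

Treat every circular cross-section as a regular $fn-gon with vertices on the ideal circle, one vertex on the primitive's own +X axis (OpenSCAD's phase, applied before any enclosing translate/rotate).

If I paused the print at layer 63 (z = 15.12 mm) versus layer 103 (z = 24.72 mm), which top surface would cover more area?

layer 103 (z = 24.72 mm)

Layer 63 (z = 15.12): the cube is present — its section is the full 19×5 rectangle (area 95.00 mm²); the cone at (10.5, -2) does not reach this height (z outside [16.5, 22.5]); the cylinder at (13.5, 0.5) is absent (z outside [16.5, 41]); Merging all regions: only the 19×5 cube is present, so the union is just that shape — area = 95.00 mm²; (whole slice rotated 45° about Z — lengths, areas and connectivity unchanged). So its area = 95.00 mm². Layer 103 (z = 24.72): the cube does not reach this height (z outside [0, 24.5]); the cone at (10.5, -2) does not reach this height (z outside [16.5, 22.5]); the r=9 cylinder at (13.5, 0.5) gives a regular 12-gon of circumradius 9 (constant along its height) (area = (12/2)·9.000²·sin(360°/12) = 243.00 mm²); Taking the union: only the r=9 cylinder at (13.5, 0.5) is present, so the union is just that shape — area = 243.00 mm²; (rotated 45° about Z; rotation is an isometry so areas/perimeters/island counts are preserved). So its area = 243.00 mm². Layer 103 is larger (243.00 vs 95.00 mm²).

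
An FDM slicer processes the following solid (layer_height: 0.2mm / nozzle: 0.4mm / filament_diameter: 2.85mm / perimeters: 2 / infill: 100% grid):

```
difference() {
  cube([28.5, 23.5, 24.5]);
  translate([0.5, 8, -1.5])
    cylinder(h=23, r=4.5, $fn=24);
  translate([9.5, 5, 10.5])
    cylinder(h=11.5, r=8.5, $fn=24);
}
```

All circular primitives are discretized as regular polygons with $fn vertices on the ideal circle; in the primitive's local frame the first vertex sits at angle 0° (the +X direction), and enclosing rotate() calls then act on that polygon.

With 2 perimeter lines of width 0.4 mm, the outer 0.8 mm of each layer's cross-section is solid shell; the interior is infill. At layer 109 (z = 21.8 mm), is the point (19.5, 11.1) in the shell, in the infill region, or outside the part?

At z = 21.8 mm: the cube (footprint 28.5×23.5) is included at this height; the cylinder at (0.5, 8) is not intersected at this z (z outside [-1.5, 21.5]); the r=8.5 cylinder at (9.5, 5) contributes a regular 24-gon of circumradius 8.5; After the difference (first − rest): starting from the 28.5×23.5 cube, the r=8.5 cylinder at (9.5, 5) partially overlaps it — only the 191.49 mm² overlap (of its 224.40 mm²) is removed, clipping the outline — 1 connected region. Overall, the cross-section is a single solid region. The nearest boundary edge runs (17.71, 7.20)→(16.86, 9.25); distance from the point to it = 3.22 mm. The point is inside the cross-section and 3.22 mm from the nearest boundary — more than the 0.8 mm shell width (2 × 0.4), so it's in the infill interior.

infill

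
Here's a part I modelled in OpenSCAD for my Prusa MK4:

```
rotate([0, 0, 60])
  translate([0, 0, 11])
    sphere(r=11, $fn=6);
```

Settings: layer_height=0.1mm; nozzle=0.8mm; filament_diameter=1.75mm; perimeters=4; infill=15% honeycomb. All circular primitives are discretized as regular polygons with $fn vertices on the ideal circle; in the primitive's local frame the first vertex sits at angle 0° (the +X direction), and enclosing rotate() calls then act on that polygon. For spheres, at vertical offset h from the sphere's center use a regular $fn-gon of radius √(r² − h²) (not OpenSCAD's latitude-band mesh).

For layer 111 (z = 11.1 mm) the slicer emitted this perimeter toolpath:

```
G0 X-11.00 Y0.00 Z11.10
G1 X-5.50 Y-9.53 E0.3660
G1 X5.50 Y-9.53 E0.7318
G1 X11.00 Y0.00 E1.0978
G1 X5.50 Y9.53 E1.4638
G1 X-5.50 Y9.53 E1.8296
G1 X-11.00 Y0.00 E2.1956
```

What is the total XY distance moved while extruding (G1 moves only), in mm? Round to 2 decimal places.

66.01 mm

Sum the Euclidean lengths of each G1 segment: total = 66.01 mm.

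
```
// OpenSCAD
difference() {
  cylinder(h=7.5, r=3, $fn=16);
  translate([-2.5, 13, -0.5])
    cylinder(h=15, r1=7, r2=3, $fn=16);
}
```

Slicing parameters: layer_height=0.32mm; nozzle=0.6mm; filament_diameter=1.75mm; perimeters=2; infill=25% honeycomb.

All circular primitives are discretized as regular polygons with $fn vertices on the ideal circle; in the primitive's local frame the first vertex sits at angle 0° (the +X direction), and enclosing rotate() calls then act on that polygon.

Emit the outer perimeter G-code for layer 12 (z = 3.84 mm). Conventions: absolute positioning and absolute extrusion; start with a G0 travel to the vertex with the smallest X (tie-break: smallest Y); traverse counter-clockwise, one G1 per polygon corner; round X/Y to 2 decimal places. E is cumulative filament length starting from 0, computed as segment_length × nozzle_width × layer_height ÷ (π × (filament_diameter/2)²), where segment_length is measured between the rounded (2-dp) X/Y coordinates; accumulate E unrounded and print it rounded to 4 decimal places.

At z = 3.84 mm: the r=3 cylinder gives a regular 16-gon of circumradius 3 (constant along its height); the cone at (-2.5, 13) contributes a regular 16-gon of circumradius 5.843 (interpolated between r1=7 and r2=3 at t=0.289); After the difference (first − rest): starting from the r=3 cylinder, the cone at (-2.5, 13) misses the remaining region (no effect) — 1 connected region. The outline is a single polygon with 16 vertices. Extrusion per mm of travel: 0.6 × 0.32 / (π × 0.875²) = 0.079824. Accumulating E over each segment gives final E = 1.4946.

G0 X-3.00 Y0.00 Z3.84
G1 X-2.77 Y-1.15 E0.0936
G1 X-2.12 Y-2.12 E0.1868
G1 X-1.15 Y-2.77 E0.2800
G1 X0.00 Y-3.00 E0.3736
G1 X1.15 Y-2.77 E0.4673
G1 X2.12 Y-2.12 E0.5605
G1 X2.77 Y-1.15 E0.6537
G1 X3.00 Y0.00 E0.7473
G1 X2.77 Y1.15 E0.8409
G1 X2.12 Y2.12 E0.9341
G1 X1.15 Y2.77 E1.0273
G1 X0.00 Y3.00 E1.1209
G1 X-1.15 Y2.77 E1.2146
G1 X-2.12 Y2.12 E1.3078
G1 X-2.77 Y1.15 E1.4010
G1 X-3.00 Y0.00 E1.4946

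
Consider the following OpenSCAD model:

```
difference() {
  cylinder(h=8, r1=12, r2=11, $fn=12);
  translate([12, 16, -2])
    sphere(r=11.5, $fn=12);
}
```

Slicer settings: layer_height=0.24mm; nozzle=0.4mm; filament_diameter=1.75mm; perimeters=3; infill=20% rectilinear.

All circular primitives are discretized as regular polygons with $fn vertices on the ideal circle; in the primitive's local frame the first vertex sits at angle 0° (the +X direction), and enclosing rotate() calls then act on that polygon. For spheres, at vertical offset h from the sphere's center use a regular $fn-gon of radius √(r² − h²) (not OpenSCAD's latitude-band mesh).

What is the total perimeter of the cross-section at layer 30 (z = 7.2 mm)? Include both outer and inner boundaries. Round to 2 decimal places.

At z = 7.2 mm: the cone: at t=0.900 of its height the radius interpolates to r₁+(r₂−r₁)t = 11.100, giving a regular 12-gon of that circumradius (perimeter = 2·12·11.100·sin(180°/12) = 68.95 mm); the sphere at (12, 16): section is a regular 12-gon, circumradius = √(r²−h²) = √(11.5²−9.2²) = 6.900 (perimeter = 2·12·6.900·sin(180°/12) = 42.86 mm); Subtracting the remaining from the first: starting from the cone, the r=11.5 sphere at (12, 16) misses the remaining region (no effect) — boundary = 68.95 mm. Overall, the cross-section is a single solid region. Total boundary length (outer) = 68.95 mm.

68.95 mm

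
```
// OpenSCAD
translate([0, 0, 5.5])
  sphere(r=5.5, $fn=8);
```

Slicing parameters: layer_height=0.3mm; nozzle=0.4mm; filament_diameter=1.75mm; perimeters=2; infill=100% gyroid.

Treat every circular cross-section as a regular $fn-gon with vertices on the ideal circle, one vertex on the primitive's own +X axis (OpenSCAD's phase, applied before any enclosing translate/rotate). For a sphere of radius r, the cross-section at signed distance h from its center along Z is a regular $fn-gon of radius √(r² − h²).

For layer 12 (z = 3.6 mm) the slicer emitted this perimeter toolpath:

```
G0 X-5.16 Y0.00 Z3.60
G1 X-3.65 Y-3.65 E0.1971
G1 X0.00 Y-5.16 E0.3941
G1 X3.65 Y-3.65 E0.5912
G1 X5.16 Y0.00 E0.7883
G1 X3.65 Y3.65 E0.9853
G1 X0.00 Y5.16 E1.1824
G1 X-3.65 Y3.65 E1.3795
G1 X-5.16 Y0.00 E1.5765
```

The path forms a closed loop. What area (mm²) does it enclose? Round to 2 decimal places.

Apply the shoelace formula to the sequence of (X, Y) vertices; enclosed area = 75.34 mm².

75.34 mm²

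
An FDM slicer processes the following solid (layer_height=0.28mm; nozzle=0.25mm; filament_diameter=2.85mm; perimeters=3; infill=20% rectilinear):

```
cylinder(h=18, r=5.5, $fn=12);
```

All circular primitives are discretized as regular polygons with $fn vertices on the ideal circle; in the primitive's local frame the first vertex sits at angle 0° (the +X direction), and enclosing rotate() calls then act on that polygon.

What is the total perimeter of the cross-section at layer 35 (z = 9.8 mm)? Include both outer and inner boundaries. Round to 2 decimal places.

34.16 mm

At z = 9.8 mm: the r=5.5 cylinder contributes a regular 12-gon of circumradius 5.5 (perimeter = 2·12·5.500·sin(180°/12) = 34.16 mm). Overall, the cross-section is a single solid region. Total boundary length (outer) = 34.16 mm.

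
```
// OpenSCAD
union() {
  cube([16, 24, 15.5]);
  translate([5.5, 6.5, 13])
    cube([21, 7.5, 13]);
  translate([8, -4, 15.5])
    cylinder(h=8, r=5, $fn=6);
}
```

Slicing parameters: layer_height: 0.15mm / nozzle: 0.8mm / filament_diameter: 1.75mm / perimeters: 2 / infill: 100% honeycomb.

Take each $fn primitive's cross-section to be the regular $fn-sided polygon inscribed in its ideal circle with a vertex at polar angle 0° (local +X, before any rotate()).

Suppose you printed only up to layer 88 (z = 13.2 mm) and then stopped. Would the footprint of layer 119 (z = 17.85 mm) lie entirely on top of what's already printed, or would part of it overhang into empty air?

part overhangs

Compare the two slices. At z = 13.2: the cube is present — its section is the full 16×24 rectangle (area 384.00 mm²); the cube at (5.5, 6.5) is present — its section is the full 21×7.5 rectangle (area 157.50 mm²); the cylinder at (8, -4) is absent (z outside [15.5, 23.5]); Merging all regions: the regions partially overlap — summed areas 541.50 mm² minus the doubly-counted overlap 78.75 mm² gives 462.75 mm² — area = 462.75 mm². At z = 17.85: the cube does not reach this height (z outside [0, 15.5]); the cube at (5.5, 6.5) is present — its section is the full 21×7.5 rectangle (area 157.50 mm²); the r=5 cylinder at (8, -4) gives a regular 6-gon of circumradius 5 (constant along its height) (area = (6/2)·5.000²·sin(360°/6) = 64.95 mm²); Merging all regions: the 2 present regions are separate (no shared area or edge), so areas and boundary lengths simply add and each stays a separate island — area = 222.45 mm². Checking containment: at z = 17.85 the cross-section extends beyond the z = 13.2 cross-section by about 63.24 mm².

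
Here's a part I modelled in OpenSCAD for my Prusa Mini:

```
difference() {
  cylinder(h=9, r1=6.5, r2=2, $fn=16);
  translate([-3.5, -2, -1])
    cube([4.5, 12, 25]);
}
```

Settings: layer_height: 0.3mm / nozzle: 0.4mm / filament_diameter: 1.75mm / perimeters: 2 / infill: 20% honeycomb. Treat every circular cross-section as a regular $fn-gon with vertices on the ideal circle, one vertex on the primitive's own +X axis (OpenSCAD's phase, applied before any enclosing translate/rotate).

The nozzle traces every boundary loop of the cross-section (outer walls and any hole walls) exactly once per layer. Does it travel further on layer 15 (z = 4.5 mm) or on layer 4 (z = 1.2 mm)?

Layer 15 (z = 4.5): the cone (r1=6.5→r2=2) has section circumradius 4.250 here — a regular 16-gon (perimeter = 2·16·4.250·sin(180°/16) = 26.53 mm); the cube at (-3.5, -2) is present — its section is the full 4.5×12 rectangle (perimeter 33.00 mm); Subtracting the remaining from the first: starting from the cone, the 4.5×12 cube at (-3.5, -2) partially overlaps it — only the 25.88 mm² overlap (of its 54.00 mm²) is removed, clipping the outline — boundary = 36.12 mm. So its perimeter = 36.12 mm. Layer 4 (z = 1.2): the cone (r1=6.5→r2=2) has section circumradius 5.900 here — a regular 16-gon (perimeter = 2·16·5.900·sin(180°/16) = 36.83 mm); the cube at (-3.5, -2) is present — its section is the full 4.5×12 rectangle (perimeter 33.00 mm); Taking the first minus the rest: starting from the cone, the 4.5×12 cube at (-3.5, -2) partially overlaps it — only the 33.87 mm² overlap (of its 54.00 mm²) is removed, clipping the outline — boundary = 50.84 mm. So its perimeter = 50.84 mm. Layer 4 is larger (50.84 vs 36.12 mm).

layer 4 (z = 1.2 mm)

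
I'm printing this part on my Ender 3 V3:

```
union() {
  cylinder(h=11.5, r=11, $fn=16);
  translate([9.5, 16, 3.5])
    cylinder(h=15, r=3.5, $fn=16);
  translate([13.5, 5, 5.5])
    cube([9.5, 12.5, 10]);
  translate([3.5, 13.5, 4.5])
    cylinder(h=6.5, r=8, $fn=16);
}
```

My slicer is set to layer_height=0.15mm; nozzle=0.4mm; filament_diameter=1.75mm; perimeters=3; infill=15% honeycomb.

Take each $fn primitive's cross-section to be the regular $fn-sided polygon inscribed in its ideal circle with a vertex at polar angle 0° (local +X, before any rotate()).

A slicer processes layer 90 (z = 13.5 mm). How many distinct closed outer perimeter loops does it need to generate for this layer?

2

At z = 13.5 mm: the cylinder is absent (z outside [0, 11.5]); the r=3.5 cylinder at (9.5, 16) gives a regular 16-gon of circumradius 3.5 (constant along its height); the 9.5×12.5 cube at (13.5, 5) contributes its full rectangle; the cylinder at (3.5, 13.5) is not intersected at this z (z outside [4.5, 11]); Taking the union: the 2 present regions are separate (no shared area or edge), so areas and boundary lengths simply add and each stays a separate island — 2 connected regions. The result has 2 disconnected regions.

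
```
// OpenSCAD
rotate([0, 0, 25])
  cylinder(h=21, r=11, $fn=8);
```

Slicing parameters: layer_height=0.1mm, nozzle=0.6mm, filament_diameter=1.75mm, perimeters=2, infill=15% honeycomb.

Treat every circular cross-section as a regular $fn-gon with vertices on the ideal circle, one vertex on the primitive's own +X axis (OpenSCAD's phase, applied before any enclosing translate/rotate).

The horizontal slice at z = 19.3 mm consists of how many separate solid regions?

1

At z = 19.3 mm: the cylinder: section is a regular 8-gon, circumradius r=11; (whole slice rotated 25° about Z — lengths, areas and connectivity unchanged). The result has 1 disconnected region.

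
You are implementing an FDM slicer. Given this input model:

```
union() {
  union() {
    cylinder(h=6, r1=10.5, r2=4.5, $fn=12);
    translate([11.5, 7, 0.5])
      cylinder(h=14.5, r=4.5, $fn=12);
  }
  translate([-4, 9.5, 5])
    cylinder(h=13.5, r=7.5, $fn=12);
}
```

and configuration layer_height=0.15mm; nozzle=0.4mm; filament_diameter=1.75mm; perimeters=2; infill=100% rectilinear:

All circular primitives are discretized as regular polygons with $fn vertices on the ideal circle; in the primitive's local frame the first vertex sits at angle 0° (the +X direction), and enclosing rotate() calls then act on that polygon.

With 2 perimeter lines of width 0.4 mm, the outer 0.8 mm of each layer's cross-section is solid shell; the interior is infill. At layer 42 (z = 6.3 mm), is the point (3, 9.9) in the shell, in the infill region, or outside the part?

shell

At z = 6.3 mm: the cone does not reach this height (z outside [0, 6]); the r=4.5 cylinder at (11.5, 7) gives a regular 12-gon of circumradius 4.5 (constant along its height); Taking the union: only the r=4.5 cylinder at (11.5, 7) is present, so the union is just that shape — 1 connected region; the r=7.5 cylinder at (-4, 9.5) gives a regular 12-gon of circumradius 7.5 (constant along its height); Combining (union): the 2 present regions are separate (no shared area or edge), so areas and boundary lengths simply add and each stays a separate island — 2 connected regions. Overall, the cross-section has 2 separate islands. The nearest boundary edge runs (2.50, 13.25)→(3.50, 9.50); distance from the point to it = 0.38 mm. (Shell/infill is judged within the island containing the point — the largest one.) The point is inside the cross-section, 0.38 mm from the nearest boundary — within the 0.8 mm shell band (2 × 0.4).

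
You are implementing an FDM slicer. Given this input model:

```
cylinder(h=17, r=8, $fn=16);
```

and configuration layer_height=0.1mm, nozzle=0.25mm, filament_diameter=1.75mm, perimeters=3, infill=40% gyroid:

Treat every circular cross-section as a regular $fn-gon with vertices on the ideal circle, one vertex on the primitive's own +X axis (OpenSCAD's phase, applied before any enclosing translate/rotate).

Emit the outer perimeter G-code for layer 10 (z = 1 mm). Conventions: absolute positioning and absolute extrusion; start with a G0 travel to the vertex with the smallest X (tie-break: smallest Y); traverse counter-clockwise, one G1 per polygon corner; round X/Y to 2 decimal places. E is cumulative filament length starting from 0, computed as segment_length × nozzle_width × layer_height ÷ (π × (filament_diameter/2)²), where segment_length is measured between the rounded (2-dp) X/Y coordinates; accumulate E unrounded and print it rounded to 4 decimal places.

At z = 1 mm: the r=8 cylinder contributes a regular 16-gon of circumradius 8. The outline is a single polygon with 16 vertices. Extrusion per mm of travel: 0.25 × 0.1 / (π × 0.875²) = 0.010394. Accumulating E over each segment gives final E = 0.5191.

G0 X-8.00 Y0.00 Z1.00
G1 X-7.39 Y-3.06 E0.0324
G1 X-5.66 Y-5.66 E0.0649
G1 X-3.06 Y-7.39 E0.0973
G1 X0.00 Y-8.00 E0.1298
G1 X3.06 Y-7.39 E0.1622
G1 X5.66 Y-5.66 E0.1947
G1 X7.39 Y-3.06 E0.2271
G1 X8.00 Y0.00 E0.2596
G1 X7.39 Y3.06 E0.2920
G1 X5.66 Y5.66 E0.3245
G1 X3.06 Y7.39 E0.3569
G1 X0.00 Y8.00 E0.3893
G1 X-3.06 Y7.39 E0.4218
G1 X-5.66 Y5.66 E0.4542
G1 X-7.39 Y3.06 E0.4867
G1 X-8.00 Y0.00 E0.5191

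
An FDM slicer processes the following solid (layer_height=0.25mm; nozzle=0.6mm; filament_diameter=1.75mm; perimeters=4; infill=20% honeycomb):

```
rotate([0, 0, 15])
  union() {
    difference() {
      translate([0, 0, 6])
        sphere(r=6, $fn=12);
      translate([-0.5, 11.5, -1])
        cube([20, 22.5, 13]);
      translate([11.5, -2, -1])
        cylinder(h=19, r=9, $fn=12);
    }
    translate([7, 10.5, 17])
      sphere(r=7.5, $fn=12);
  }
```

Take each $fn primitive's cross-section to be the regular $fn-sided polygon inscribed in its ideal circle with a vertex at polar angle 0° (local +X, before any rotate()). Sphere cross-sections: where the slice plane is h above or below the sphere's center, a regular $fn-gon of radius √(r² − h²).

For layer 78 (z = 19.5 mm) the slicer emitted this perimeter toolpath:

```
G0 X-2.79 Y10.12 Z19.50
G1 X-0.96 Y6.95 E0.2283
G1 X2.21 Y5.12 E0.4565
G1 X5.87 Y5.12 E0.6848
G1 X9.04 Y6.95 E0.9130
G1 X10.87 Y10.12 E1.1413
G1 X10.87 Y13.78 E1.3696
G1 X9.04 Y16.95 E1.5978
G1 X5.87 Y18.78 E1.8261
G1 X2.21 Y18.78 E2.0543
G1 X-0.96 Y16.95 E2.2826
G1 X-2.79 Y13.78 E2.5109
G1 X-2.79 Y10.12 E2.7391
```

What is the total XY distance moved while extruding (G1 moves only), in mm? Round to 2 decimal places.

Sum the Euclidean lengths of each G1 segment: total = 43.92 mm.

43.92 mm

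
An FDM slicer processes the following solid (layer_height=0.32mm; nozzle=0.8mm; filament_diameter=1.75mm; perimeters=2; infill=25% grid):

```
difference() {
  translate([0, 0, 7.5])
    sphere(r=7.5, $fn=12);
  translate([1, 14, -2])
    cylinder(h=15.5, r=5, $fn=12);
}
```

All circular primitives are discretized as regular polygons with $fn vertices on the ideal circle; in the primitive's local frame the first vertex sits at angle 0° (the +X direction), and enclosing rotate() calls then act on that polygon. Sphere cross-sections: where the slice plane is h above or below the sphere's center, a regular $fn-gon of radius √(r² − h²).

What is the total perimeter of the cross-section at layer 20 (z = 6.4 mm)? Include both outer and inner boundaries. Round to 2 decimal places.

At z = 6.4 mm: the r=7.5 sphere contributes a regular 12-gon of circumradius √(7.5²−1.1²) = 7.419 (perimeter = 2·12·7.419·sin(180°/12) = 46.08 mm); the r=5 cylinder at (1, 14) gives a regular 12-gon of circumradius 5 (constant along its height) (perimeter = 2·12·5.000·sin(180°/12) = 31.06 mm); After the difference (first − rest): starting from the r=7.5 sphere, the r=5 cylinder at (1, 14) misses the remaining region (no effect) — boundary = 46.08 mm. Overall, the cross-section is a single solid region. Total boundary length (outer) = 46.08 mm.

46.08 mm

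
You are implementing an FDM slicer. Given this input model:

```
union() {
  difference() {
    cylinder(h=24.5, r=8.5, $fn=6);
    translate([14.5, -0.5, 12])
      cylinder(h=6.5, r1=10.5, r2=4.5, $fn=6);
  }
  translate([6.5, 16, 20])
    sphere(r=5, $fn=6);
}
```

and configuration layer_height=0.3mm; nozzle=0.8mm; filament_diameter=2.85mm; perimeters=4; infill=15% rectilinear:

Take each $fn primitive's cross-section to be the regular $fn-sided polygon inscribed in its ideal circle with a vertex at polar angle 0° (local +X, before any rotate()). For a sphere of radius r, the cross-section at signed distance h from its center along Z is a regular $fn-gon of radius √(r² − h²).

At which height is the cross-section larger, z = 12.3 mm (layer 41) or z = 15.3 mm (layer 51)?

Layer 41 (z = 12.3): the cylinder: section is a regular 6-gon, circumradius r=8.5 (area = (6/2)·8.500²·sin(360°/6) = 187.71 mm²); the cone at (14.5, -0.5) contributes a regular 6-gon of circumradius 10.223 (interpolated between r1=10.5 and r2=4.5 at t=0.046) (area = (6/2)·10.223²·sin(360°/6) = 271.53 mm²); After the difference (first − rest): starting from the r=8.5 cylinder (187.71 mm²), the cone at (14.5, -0.5) partially overlaps it — only the 15.37 mm² overlap (of its 271.53 mm²) is removed, clipping the outline — area = 172.34 mm²; the sphere at (6.5, 16) does not reach this height (|z−center|=7.700 > r=5); Taking the union: only that combined region is present, so the union is just that shape — area = 172.34 mm². So its area = 172.34 mm². Layer 51 (z = 15.3): the r=8.5 cylinder gives a regular 6-gon of circumradius 8.5 (constant along its height) (area = (6/2)·8.500²·sin(360°/6) = 187.71 mm²); the cone at (14.5, -0.5): at t=0.508 of its height the radius interpolates to r₁+(r₂−r₁)t = 7.454, giving a regular 6-gon of that circumradius (area = (6/2)·7.454²·sin(360°/6) = 144.35 mm²); After the difference (first − rest): starting from the r=8.5 cylinder (187.71 mm²), the cone at (14.5, -0.5) partially overlaps it — only the 1.76 mm² overlap (of its 144.35 mm²) is removed, clipping the outline — area = 185.95 mm²; the sphere at (6.5, 16): section is a regular 6-gon, circumradius = √(r²−h²) = √(5²−4.7²) = 1.706 (area = (6/2)·1.706²·sin(360°/6) = 7.56 mm²); Taking the union: the 2 present regions are separate (no shared area or edge), so areas and boundary lengths simply add and each stays a separate island — area = 193.51 mm². So its area = 193.51 mm². Layer 51 is larger (193.51 vs 172.34 mm²).

layer 51 (z = 15.3 mm)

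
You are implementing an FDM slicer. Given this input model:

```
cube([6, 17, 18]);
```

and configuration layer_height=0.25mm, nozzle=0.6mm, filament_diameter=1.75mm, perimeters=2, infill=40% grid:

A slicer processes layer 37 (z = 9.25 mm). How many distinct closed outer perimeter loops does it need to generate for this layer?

At z = 9.25 mm: the cube (footprint 6×17) is included at this height. The result has 1 disconnected region.

1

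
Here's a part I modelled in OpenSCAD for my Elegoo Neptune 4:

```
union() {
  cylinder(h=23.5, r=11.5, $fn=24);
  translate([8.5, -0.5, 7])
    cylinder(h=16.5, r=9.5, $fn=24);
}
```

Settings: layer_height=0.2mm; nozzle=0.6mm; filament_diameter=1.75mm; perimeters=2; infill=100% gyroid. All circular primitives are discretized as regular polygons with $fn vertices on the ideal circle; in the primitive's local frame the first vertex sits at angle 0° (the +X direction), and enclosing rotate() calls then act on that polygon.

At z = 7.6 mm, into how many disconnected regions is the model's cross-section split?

At z = 7.6 mm: the cylinder: section is a regular 24-gon, circumradius r=11.5; the r=9.5 cylinder at (8.5, -0.5) contributes a regular 24-gon of circumradius 9.5; Merging all regions: the regions partially overlap (shared area 167.52 mm²), so overlapping operands fuse into one piece — 1 connected region. The result has 1 disconnected region.

1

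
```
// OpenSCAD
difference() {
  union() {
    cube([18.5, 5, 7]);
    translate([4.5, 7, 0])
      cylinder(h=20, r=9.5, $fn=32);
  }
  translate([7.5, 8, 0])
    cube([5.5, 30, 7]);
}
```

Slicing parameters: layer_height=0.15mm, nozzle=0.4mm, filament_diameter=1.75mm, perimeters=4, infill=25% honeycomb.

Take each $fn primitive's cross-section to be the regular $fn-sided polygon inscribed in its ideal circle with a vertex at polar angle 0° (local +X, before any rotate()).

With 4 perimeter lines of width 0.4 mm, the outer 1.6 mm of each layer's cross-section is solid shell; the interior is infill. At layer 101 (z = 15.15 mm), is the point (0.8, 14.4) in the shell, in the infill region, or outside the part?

shell

At z = 15.15 mm: the cube is absent (z outside [0, 7]); the cylinder at (4.5, 7): section is a regular 32-gon, circumradius r=9.5; Taking the union: only the r=9.5 cylinder at (4.5, 7) is present, so the union is just that shape — 1 connected region; the cube at (7.5, 8) is not intersected at this z (z outside [0, 7]); Subtracting the remaining from the first: none of the subtracted shapes is present at this height, so the result so far is unchanged — 1 connected region. Overall, the cross-section is a single solid region. The nearest boundary edge runs (0.86, 15.78)→(-0.78, 14.90); distance from the point to it = 1.18 mm. The point is inside the cross-section, 1.18 mm from the nearest boundary — within the 1.6 mm shell band (4 × 0.4).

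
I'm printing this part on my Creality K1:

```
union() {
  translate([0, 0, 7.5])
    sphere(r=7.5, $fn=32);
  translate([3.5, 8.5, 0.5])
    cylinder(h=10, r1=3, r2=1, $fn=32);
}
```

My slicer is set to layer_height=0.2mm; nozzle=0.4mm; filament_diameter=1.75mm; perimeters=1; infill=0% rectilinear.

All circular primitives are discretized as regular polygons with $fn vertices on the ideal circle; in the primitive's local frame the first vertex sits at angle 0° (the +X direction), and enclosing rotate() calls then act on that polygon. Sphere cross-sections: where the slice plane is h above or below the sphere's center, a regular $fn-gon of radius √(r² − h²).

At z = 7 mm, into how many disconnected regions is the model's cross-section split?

At z = 7 mm: the sphere: section is a regular 32-gon, circumradius = √(r²−h²) = √(7.5²−0.5²) = 7.483; the cone at (3.5, 8.5) (r1=3→r2=1) has section circumradius 1.700 here — a regular 32-gon; Merging all regions: the 2 present regions are separate (no shared area or edge), so areas and boundary lengths simply add and each stays a separate island — 2 connected regions. The result has 2 disconnected regions.

2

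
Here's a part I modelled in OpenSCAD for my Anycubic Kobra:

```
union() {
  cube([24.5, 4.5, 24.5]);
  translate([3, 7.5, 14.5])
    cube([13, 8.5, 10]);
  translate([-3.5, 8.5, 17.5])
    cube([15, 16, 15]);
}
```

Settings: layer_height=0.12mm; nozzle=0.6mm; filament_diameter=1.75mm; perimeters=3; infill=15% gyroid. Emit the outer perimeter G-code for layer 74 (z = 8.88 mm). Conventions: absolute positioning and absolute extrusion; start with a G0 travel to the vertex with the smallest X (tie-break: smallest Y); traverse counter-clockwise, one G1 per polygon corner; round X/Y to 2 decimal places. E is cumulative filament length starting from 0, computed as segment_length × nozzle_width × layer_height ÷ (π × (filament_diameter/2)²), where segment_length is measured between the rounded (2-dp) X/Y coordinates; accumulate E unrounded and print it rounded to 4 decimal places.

G0 X0.00 Y0.00 Z8.88
G1 X24.50 Y0.00 E0.7334
G1 X24.50 Y4.50 E0.8681
G1 X0.00 Y4.50 E1.6015
G1 X0.00 Y0.00 E1.7362

At z = 8.88 mm: the cube (footprint 24.5×4.5) is included at this height; the cube at (3, 7.5) does not reach this height (z outside [14.5, 24.5]); the cube at (-3.5, 8.5) is not intersected at this z (z outside [17.5, 32.5]); Taking the union: only the 24.5×4.5 cube is present, so the union is just that shape — 1 connected region. The outline is a single polygon with 4 vertices. Extrusion per mm of travel: 0.6 × 0.12 / (π × 0.875²) = 0.029934. Accumulating E over each segment gives final E = 1.7362.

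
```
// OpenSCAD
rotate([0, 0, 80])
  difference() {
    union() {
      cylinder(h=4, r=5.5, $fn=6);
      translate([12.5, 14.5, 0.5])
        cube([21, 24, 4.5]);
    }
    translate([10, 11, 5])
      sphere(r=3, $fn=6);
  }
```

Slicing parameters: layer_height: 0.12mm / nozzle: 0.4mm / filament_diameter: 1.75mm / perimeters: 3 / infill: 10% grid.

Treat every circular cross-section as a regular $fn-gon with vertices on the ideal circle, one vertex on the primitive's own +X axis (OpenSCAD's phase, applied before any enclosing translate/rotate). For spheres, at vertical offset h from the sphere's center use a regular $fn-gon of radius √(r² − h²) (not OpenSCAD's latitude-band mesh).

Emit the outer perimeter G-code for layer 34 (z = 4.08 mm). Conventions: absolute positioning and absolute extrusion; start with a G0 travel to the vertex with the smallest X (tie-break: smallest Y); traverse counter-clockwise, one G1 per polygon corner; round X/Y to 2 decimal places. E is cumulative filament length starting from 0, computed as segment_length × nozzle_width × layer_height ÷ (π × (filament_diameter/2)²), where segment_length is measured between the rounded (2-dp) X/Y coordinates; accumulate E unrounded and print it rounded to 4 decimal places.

At z = 4.08 mm: the cylinder does not reach this height (z outside [0, 4]); the 21×24 cube at (12.5, 14.5) contributes its full rectangle; Merging all regions: only the 21×24 cube at (12.5, 14.5) is present, so the union is just that shape — 1 connected region; the sphere at (10, 11): section is a regular 6-gon, circumradius = √(r²−h²) = √(3²−0.92²) = 2.855; After the difference (first − rest): starting from the result so far, the r=3 sphere at (10, 11) misses the remaining region (no effect) — 1 connected region; (rotated 80° about Z; rotation is an isometry so areas/perimeters/island counts are preserved). The outline is a single polygon with 4 vertices. Extrusion per mm of travel: 0.4 × 0.12 / (π × 0.875²) = 0.019956. Accumulating E over each segment gives final E = 1.7960.

G0 X-35.74 Y19.00 Z4.08
G1 X-12.11 Y14.83 E0.4788
G1 X-8.46 Y35.51 E0.8979
G1 X-32.10 Y39.68 E1.3770
G1 X-35.74 Y19.00 E1.7960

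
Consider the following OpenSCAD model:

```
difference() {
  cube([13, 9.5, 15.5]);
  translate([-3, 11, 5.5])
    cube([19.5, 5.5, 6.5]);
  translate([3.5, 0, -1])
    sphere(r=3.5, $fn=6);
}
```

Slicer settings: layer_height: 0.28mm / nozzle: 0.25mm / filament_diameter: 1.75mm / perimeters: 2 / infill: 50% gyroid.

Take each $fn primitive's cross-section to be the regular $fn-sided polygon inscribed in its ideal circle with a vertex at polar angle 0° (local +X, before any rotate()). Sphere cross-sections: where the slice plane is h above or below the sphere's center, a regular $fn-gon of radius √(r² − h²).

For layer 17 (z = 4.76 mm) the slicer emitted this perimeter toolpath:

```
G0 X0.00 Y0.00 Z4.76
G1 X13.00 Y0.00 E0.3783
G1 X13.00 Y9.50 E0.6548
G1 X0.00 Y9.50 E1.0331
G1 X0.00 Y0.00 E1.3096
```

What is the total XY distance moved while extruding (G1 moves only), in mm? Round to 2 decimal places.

Sum the Euclidean lengths of each G1 segment: total = 45.00 mm.

45.00 mm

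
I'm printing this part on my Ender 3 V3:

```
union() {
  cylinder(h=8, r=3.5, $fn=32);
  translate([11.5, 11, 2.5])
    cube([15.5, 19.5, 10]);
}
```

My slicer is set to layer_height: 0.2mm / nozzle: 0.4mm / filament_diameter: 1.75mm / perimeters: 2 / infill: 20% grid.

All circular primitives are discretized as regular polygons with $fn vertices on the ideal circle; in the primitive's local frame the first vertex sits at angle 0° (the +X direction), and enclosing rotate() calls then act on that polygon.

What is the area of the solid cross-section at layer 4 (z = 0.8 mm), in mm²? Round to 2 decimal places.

38.24 mm²

At z = 0.8 mm: the cylinder: section is a regular 32-gon, circumradius r=3.5 (area = (32/2)·3.500²·sin(360°/32) = 38.24 mm²); the cube at (11.5, 11) is not intersected at this z (z outside [2.5, 12.5]); Taking the union: only the r=3.5 cylinder is present, so the union is just that shape — area = 38.24 mm². Overall, the cross-section is a single solid region. Net area = 38.24 mm².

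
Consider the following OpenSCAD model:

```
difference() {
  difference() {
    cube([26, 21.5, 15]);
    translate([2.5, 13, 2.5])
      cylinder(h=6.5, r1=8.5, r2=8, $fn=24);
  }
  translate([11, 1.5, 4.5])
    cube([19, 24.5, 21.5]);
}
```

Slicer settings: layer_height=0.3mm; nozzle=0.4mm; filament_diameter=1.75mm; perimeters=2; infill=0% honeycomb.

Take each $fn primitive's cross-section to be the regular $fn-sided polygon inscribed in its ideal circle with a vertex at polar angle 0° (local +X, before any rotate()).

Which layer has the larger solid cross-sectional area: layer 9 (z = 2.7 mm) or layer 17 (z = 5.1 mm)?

Layer 9 (z = 2.7): the cube is present — its section is the full 26×21.5 rectangle (area 559.00 mm²); the cone at (2.5, 13) (r1=8.5→r2=8) has section circumradius 8.485 here — a regular 24-gon (area = (24/2)·8.485²·sin(360°/24) = 223.58 mm²); Subtracting the remaining from the first: starting from the 26×21.5 cube (559.00 mm²), the cone at (2.5, 13) partially overlaps it — only the 153.37 mm² overlap (of its 223.58 mm²) is removed, clipping the outline — area = 405.63 mm²; the cube at (11, 1.5) is absent (z outside [4.5, 26]); Subtracting the remaining from the first: none of the subtracted shapes is present at this height, so the result so far is unchanged — area = 405.63 mm². So its area = 405.63 mm². Layer 17 (z = 5.1): the 26×21.5 cube contributes its full rectangle (area 559.00 mm²); the cone at (2.5, 13): at t=0.400 of its height the radius interpolates to r₁+(r₂−r₁)t = 8.300, giving a regular 24-gon of that circumradius (area = (24/2)·8.300²·sin(360°/24) = 213.96 mm²); Subtracting the remaining from the first: starting from the 26×21.5 cube (559.00 mm²), the cone at (2.5, 13) partially overlaps it — only the 147.62 mm² overlap (of its 213.96 mm²) is removed, clipping the outline — area = 411.38 mm²; the 19×24.5 cube at (11, 1.5) contributes its full rectangle (area 465.50 mm²); Taking the first minus the rest: starting from that combined region (411.38 mm²), the 19×24.5 cube at (11, 1.5) partially overlaps it — only the 300.00 mm² overlap (of its 465.50 mm²) is removed, clipping the outline — area = 111.38 mm². So its area = 111.38 mm². Layer 9 is larger (405.63 vs 111.38 mm²).

layer 9 (z = 2.7 mm)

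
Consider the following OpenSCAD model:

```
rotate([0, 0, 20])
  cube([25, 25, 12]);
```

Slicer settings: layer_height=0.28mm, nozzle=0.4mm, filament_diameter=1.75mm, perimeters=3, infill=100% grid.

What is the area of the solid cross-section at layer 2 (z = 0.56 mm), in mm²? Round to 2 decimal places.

625.00 mm²

At z = 0.56 mm: the cube (footprint 25×25) is included at this height (area 625.00 mm²); (whole slice rotated 20° about Z — lengths, areas and connectivity unchanged). Overall, the cross-section is a single solid region. Net area = 625.00 mm².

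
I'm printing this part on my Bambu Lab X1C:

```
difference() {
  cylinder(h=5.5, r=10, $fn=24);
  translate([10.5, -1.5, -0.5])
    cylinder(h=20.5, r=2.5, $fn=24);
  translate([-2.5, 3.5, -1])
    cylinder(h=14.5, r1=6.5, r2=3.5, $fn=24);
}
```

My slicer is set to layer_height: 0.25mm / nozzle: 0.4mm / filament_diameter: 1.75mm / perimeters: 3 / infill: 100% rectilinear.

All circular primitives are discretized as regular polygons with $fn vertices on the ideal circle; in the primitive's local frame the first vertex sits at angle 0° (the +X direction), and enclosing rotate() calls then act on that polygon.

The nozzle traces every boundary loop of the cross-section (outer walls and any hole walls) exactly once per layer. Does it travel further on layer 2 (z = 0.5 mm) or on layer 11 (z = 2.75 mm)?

layer 11 (z = 2.75 mm)

Layer 2 (z = 0.5): the r=10 cylinder contributes a regular 24-gon of circumradius 10 (perimeter = 2·24·10.000·sin(180°/24) = 62.65 mm); the cylinder at (10.5, -1.5): section is a regular 24-gon, circumradius r=2.5 (perimeter = 2·24·2.500·sin(180°/24) = 15.66 mm); the cone at (-2.5, 3.5) contributes a regular 24-gon of circumradius 6.190 (interpolated between r1=6.5 and r2=3.5 at t=0.103) (perimeter = 2·24·6.190·sin(180°/24) = 38.78 mm); After the difference (first − rest): starting from the r=10 cylinder, the r=2.5 cylinder at (10.5, -1.5) partially overlaps it — only the 6.02 mm² overlap (of its 19.41 mm²) is removed, clipping the outline; the cone at (-2.5, 3.5) partially overlaps it — only the 116.37 mm² overlap (of its 118.99 mm²) is removed, clipping the outline — boundary = 87.29 mm. So its perimeter = 87.29 mm. Layer 11 (z = 2.75): the cylinder: section is a regular 24-gon, circumradius r=10 (perimeter = 2·24·10.000·sin(180°/24) = 62.65 mm); the cylinder at (10.5, -1.5): section is a regular 24-gon, circumradius r=2.5 (perimeter = 2·24·2.500·sin(180°/24) = 15.66 mm); the cone at (-2.5, 3.5) contributes a regular 24-gon of circumradius 5.724 (interpolated between r1=6.5 and r2=3.5 at t=0.259) (perimeter = 2·24·5.724·sin(180°/24) = 35.86 mm); Subtracting the remaining from the first: starting from the r=10 cylinder, the r=2.5 cylinder at (10.5, -1.5) partially overlaps it — only the 6.02 mm² overlap (of its 19.41 mm²) is removed, clipping the outline; the cone at (-2.5, 3.5) partially overlaps it — only the 101.66 mm² overlap (of its 101.76 mm²) is removed, clipping the outline — boundary = 95.81 mm. So its perimeter = 95.81 mm. Layer 11 is larger (95.81 vs 87.29 mm).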